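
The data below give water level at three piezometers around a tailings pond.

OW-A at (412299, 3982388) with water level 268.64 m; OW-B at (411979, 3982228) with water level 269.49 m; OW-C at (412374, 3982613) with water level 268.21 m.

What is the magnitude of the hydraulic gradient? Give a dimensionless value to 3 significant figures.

0.00238

Taking OW-A as reference: OW-B−OW-A = (-320, -160, +0.85); OW-C−OW-A = (75, 225, -0.43).
Determinant of the coordinate differences = (-320)·225 − 75·(-160) = -60000.
∂h/∂x = [(+0.85)·225 − (-0.43)·(-160)] / -60000 = -0.002041
∂h/∂y = [(-320)·(-0.43) − 75·(+0.85)] / -60000 = -0.001231
|∇h| = √(-0.002041² + -0.001231²) = 0.002383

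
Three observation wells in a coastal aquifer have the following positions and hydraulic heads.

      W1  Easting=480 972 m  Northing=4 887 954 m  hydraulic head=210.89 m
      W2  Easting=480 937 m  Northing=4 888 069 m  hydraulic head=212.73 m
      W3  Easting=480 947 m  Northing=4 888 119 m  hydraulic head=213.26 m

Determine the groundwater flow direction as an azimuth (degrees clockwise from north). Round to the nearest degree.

Three-point gradient (reference W1): Δ to W2 = (-35, 115, +1.84), Δ to W3 = (-25, 165, +2.37).
∂h/∂x = -0.01071, ∂h/∂y = +0.01274 (det = -2900).
Flow direction (−∇h) has components (+0.01071 E, -0.01274 N).
Azimuth = atan2(E, N) = atan2(+0.01071, -0.01274) = 140.0° ≈ 140°.

140°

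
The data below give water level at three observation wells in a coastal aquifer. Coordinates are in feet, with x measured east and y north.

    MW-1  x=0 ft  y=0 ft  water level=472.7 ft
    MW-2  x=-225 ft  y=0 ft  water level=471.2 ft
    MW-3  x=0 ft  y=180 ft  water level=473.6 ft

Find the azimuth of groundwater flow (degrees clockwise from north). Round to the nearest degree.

∂h/∂x = (471.2 − 472.7) / (-225 − 0) = +0.006667
∂h/∂y = (473.6 − 472.7) / (180 − 0) = +0.005000
Flow direction (−∇h) has components (-0.006667 E, -0.005000 N).
Azimuth = atan2(E, N) = atan2(-0.006667, -0.005000) = 233.1° ≈ 233°.

233°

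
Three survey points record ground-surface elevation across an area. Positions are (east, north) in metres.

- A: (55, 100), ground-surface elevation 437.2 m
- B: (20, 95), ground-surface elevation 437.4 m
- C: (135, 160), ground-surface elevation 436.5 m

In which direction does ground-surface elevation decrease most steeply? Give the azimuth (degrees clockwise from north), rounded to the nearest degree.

With z = a·x + b·y + c and A as origin, the differences give:
  (-35)·a + (-5)·b = +0.2
  80·a + 60·b = -0.7
Eliminate b (×60 and ×(-5), subtract): -1700·a = 8.50 → a = ∂z/∂x = -0.005000
Back-substitute: b = ∂z/∂y = -0.005000.
Steepest decrease is along −∇f: components (+0.005000 E, +0.005000 N).
Azimuth = atan2(+0.005000, +0.005000) = 45.0° ≈ 045°.

045°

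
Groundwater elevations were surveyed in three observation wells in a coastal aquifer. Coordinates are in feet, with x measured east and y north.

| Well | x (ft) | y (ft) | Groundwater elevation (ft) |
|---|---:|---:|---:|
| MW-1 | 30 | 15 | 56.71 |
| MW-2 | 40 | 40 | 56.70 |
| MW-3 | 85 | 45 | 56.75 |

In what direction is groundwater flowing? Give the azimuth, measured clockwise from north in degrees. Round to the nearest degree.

306°

With h = a·x + b·y + c and MW-1 as origin, the differences give:
  10·a + 25·b = -0.01
  55·a + 30·b = +0.04
Eliminate b (×30 and ×25, subtract): -1075·a = -1.300 → a = ∂h/∂x = +0.001209
Back-substitute: b = ∂h/∂y = -0.0008837.
Flow direction (−∇h) has components (-0.001209 E, +0.0008837 N).
Azimuth = atan2(E, N) = atan2(-0.001209, +0.0008837) = 306.2° ≈ 306°.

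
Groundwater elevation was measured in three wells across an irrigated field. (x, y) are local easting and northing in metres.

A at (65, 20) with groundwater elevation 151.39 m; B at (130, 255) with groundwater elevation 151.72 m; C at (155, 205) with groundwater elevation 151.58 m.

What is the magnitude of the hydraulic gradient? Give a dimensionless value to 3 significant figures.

0.00262

Three-point gradient (reference A): Δ to B = (65, 235, +0.33), Δ to C = (90, 185, +0.19).
∂h/∂x = -0.001797, ∂h/∂y = +0.001901 (det = -9125).
|∇h| = √(-0.001797² + 0.001901²) = 0.002616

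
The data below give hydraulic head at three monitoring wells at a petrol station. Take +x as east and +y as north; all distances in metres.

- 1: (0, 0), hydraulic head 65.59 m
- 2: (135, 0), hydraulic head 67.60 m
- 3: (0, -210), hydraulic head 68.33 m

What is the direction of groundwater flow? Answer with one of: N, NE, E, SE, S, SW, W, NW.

∂h/∂x = (67.60 − 65.59) / (135 − 0) = +0.01489
∂h/∂y = (68.33 − 65.59) / (-210 − 0) = -0.01305
Flow = −∇h = (-0.01489 east, +0.01305 north), which points northwest.

NW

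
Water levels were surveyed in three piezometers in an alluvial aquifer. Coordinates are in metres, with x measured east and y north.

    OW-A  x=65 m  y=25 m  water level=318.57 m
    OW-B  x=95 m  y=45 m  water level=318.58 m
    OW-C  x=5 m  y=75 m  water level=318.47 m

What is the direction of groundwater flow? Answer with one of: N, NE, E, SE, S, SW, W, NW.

With h = a·x + b·y + c and OW-A as origin, the differences give:
  30·a + 20·b = +0.01
  (-60)·a + 50·b = -0.10
Eliminate b (×50 and ×20, subtract): 2700·a = 2.500 → a = ∂h/∂x = +0.0009259
Back-substitute: b = ∂h/∂y = -0.0008889.
Flow = −∇h = (-0.0009259 east, +0.0008889 north), which points northwest.

NW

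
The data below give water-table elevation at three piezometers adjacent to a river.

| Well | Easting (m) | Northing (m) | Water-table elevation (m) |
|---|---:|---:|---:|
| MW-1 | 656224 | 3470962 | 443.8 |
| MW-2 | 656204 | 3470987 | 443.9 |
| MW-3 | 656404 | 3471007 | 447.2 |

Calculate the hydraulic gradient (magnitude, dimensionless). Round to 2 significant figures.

0.022

Differences from MW-1: to MW-2 (Δx, Δy, Δh) = (-20, 25, +0.1); to MW-3 = (180, 45, +3.4).
Determinant of the coordinate differences = (-20)·45 − 180·25 = -5400.
∂h/∂x = [(+0.1)·45 − (+3.4)·25] / -5400 = +0.01491
∂h/∂y = [(-20)·(+3.4) − 180·(+0.1)] / -5400 = +0.01593
|∇h| = √(0.01491² + 0.01593²) = 0.02182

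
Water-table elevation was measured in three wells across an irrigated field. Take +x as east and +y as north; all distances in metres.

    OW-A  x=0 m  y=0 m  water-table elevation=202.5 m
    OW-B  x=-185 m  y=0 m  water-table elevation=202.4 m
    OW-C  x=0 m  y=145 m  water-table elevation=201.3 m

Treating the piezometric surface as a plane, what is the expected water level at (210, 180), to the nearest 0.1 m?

∂h/∂x = (202.4 − 202.5) / (-185 − 0) = +0.0005405
∂h/∂y = (201.3 − 202.5) / (145 − 0) = -0.008276
h(210, 180) = 202.5 + (+0.0005405)·(210) + (-0.008276)·(180) = 202.5 +0.114 -1.490 = 201.124 m.

201.1 m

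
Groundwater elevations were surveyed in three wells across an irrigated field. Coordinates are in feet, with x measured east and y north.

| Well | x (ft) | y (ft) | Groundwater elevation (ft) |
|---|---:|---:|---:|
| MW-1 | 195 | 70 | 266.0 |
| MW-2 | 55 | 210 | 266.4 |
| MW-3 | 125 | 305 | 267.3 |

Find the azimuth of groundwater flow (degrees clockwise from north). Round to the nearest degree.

210°

Three-point gradient (reference MW-1): Δ to MW-2 = (-140, 140, +0.4), Δ to MW-3 = (-70, 235, +1.3).
∂h/∂x = +0.003810, ∂h/∂y = +0.006667 (det = -23100).
Flow direction (−∇h) has components (-0.003810 E, -0.006667 N).
Azimuth = atan2(E, N) = atan2(-0.003810, -0.006667) = 209.7° ≈ 210°.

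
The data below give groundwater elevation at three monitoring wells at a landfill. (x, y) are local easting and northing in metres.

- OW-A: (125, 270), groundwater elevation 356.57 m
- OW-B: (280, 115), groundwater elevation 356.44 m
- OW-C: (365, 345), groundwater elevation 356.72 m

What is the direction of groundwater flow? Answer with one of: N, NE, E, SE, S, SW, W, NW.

Taking OW-A as reference: OW-B−OW-A = (155, -155, -0.13); OW-C−OW-A = (240, 75, +0.15).
Solve a·Δx + b·Δy = Δh: det = 155·75 − 240·(-155) = 48825.
∂h/∂x = [(-0.13)·75 − (+0.15)·(-155)] / 48825 = +0.0002765
∂h/∂y = [155·(+0.15) − 240·(-0.13)] / 48825 = +0.001115
Flow = −∇h = (-0.0002765 east, -0.001115 north), which points south.

S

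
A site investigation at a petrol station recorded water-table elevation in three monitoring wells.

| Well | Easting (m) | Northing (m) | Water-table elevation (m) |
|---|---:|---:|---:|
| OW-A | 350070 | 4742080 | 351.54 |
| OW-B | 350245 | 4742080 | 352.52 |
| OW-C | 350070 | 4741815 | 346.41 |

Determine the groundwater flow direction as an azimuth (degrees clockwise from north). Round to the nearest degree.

∂h/∂x = (352.52 − 351.54) / (350245 − 350070) = +0.005600
∂h/∂y = (346.41 − 351.54) / (4741815 − 4742080) = +0.01936
Flow direction (−∇h) has components (-0.005600 E, -0.01936 N).
Azimuth = atan2(E, N) = atan2(-0.005600, -0.01936) = 196.1° ≈ 196°.

196°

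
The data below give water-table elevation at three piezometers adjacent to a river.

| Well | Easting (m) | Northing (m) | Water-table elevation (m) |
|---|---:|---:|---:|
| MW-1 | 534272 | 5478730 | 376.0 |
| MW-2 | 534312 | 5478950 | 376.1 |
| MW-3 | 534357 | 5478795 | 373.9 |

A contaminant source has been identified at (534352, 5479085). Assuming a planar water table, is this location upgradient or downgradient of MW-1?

With h = a·x + b·y + c and MW-1 as origin, the differences give:
  40·a + 220·b = +0.1
  85·a + 65·b = -2.1
Eliminate b (×65 and ×220, subtract): -16100·a = 468.50 → a = ∂h/∂x = -0.02910
Back-substitute: b = ∂h/∂y = +0.005745.
Head at (534352, 5479085) = 376.0 + (-0.02910)·(80) + (+0.005745)·(355) = 375.71 m.
That is lower than the 376.0 m at MW-1, so the point is downgradient.

downgradient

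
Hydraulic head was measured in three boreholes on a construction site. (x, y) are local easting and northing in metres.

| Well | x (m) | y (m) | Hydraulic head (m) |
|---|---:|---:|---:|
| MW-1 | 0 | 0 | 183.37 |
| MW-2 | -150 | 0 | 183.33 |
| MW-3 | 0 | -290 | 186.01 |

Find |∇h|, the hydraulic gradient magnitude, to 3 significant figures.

0.00911

∂h/∂x = (183.33 − 183.37) / (-150 − 0) = +0.0002667
∂h/∂y = (186.01 − 183.37) / (-290 − 0) = -0.009103
|∇h| = √(0.0002667² + -0.009103²) = 0.009107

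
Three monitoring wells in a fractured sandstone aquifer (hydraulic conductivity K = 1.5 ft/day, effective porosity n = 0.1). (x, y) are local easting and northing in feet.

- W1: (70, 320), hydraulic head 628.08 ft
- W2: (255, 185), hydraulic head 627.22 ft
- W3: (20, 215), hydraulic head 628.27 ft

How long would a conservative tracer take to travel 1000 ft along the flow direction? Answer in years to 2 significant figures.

Differences from W1: to W2 (Δx, Δy, Δh) = (185, -135, -0.86); to W3 = (-50, -105, +0.19).
Solve a·Δx + b·Δy = Δh: det = 185·(-105) − (-50)·(-135) = -26175.
∂h/∂x = [(-0.86)·(-105) − (+0.19)·(-135)] / -26175 = -0.004430
∂h/∂y = [185·(+0.19) − (-50)·(-0.86)] / -26175 = +0.0002999
|∇h| = √(-0.004430² + 0.0002999²) = 0.00444
Seepage velocity v = K·i/n = 1.5 × 0.00444 / 0.1 = 0.0666 ft/day.
t = 1000 / 0.0666 = 1.502e+04 days = 41.1 years.

41 years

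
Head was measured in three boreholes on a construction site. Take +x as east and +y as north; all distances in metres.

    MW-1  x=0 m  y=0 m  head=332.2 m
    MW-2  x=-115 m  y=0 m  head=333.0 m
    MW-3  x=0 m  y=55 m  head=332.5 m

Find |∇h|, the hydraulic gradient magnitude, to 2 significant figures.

∂h/∂x = (333.0 − 332.2) / (-115 − 0) = -0.006957
∂h/∂y = (332.5 − 332.2) / (55 − 0) = +0.005455
|∇h| = √(-0.006957² + 0.005455²) = 0.008841

0.0088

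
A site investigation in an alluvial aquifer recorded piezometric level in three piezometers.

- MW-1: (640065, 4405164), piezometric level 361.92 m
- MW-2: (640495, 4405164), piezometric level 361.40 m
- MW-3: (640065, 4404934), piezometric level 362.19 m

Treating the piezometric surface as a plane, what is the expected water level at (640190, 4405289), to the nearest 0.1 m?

361.6 m

∂h/∂x = (361.40 − 361.92) / (640495 − 640065) = -0.001209
∂h/∂y = (362.19 − 361.92) / (4404934 − 4405164) = -0.001174
h(640190, 4405289) = 361.92 + (-0.001209)·(125) + (-0.001174)·(125) = 361.92 -0.151 -0.147 = 361.622 m.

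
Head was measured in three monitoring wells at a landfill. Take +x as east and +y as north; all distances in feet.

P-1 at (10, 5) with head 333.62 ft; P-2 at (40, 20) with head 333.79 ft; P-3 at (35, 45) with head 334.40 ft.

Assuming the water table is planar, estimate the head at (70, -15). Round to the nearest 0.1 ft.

Three-point gradient (reference P-1): Δ to P-2 = (30, 15, +0.17), Δ to P-3 = (25, 40, +0.78).
∂h/∂x = -0.005939, ∂h/∂y = +0.02321 (det = 825).
h(70, -15) = 333.62 + (-0.005939)·(60) + (+0.02321)·(-20) = 333.62 -0.356 -0.464 = 332.799 ft.

332.8 ft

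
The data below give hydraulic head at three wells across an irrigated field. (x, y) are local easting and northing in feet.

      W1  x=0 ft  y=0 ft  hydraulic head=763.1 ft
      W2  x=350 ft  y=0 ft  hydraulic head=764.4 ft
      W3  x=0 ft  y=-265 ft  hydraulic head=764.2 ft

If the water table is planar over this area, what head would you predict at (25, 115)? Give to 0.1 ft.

762.7 ft

∂h/∂x = (764.4 − 763.1) / (350 − 0) = +0.003714
∂h/∂y = (764.2 − 763.1) / (-265 − 0) = -0.004151
h(25, 115) = 763.1 + (+0.003714)·(25) + (-0.004151)·(115) = 763.1 +0.093 -0.477 = 762.715 ft.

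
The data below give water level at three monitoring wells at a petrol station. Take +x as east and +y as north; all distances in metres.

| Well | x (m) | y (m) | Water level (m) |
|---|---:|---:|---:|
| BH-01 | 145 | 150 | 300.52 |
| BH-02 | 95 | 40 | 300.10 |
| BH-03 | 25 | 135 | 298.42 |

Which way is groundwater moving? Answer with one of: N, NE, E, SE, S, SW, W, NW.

W

Three-point gradient (reference BH-01): Δ to BH-02 = (-50, -110, -0.42), Δ to BH-03 = (-120, -15, -2.10).
∂h/∂x = +0.01805, ∂h/∂y = -0.004386 (det = -12450).
Flow = −∇h = (-0.01805 east, +0.004386 north), which points west.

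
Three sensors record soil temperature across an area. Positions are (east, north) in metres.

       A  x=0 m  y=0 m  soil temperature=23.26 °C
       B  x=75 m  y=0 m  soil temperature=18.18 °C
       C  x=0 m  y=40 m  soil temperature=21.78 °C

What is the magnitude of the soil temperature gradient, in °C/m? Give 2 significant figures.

0.077 °C/m

∂T/∂x = (18.18 − 23.26) / (75 − 0) = -0.06773
∂T/∂y = (21.78 − 23.26) / (40 − 0) = -0.03700
|∇f| = √(-0.06773² + -0.03700²) = 0.07718 °C/m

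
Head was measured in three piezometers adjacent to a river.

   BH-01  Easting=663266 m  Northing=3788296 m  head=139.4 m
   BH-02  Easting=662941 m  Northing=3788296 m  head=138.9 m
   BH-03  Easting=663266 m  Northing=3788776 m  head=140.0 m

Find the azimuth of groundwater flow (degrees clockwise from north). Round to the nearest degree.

∂h/∂x = (138.9 − 139.4) / (662941 − 663266) = +0.001538
∂h/∂y = (140.0 − 139.4) / (3788776 − 3788296) = +0.001250
Flow direction (−∇h) has components (-0.001538 E, -0.001250 N).
Azimuth = atan2(E, N) = atan2(-0.001538, -0.001250) = 230.9° ≈ 231°.

231°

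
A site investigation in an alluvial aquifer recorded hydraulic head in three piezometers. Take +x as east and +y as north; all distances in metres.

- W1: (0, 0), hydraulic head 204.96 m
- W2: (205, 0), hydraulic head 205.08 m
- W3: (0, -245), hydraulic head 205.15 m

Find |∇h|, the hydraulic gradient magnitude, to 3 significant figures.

0.000972

∂h/∂x = (205.08 − 204.96) / (205 − 0) = +0.0005854
∂h/∂y = (205.15 − 204.96) / (-245 − 0) = -0.0007755
|∇h| = √(0.0005854² + -0.0007755²) = 0.0009716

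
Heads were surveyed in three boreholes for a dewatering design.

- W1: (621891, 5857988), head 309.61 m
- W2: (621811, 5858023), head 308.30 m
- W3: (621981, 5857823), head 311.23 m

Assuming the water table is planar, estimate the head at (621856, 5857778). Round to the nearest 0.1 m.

309.3 m

Taking W1 as reference: W2−W1 = (-80, 35, -1.31); W3−W1 = (90, -165, +1.62).
Solve a·Δx + b·Δy = Δh: det = (-80)·(-165) − 90·35 = 10050.
∂h/∂x = [(-1.31)·(-165) − (+1.62)·35] / 10050 = +0.01587
∂h/∂y = [(-80)·(+1.62) − 90·(-1.31)] / 10050 = -0.001164
h(621856, 5857778) = 309.61 + (+0.01587)·(-35) + (-0.001164)·(-210) = 309.61 -0.555 +0.244 = 309.299 m.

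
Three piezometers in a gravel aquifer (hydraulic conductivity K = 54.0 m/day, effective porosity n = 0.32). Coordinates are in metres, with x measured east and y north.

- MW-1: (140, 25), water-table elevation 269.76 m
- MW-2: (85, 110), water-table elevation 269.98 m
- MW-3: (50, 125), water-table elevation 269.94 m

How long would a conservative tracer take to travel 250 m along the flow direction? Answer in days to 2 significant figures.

270 days

Differences from MW-1: to MW-2 (Δx, Δy, Δh) = (-55, 85, +0.22); to MW-3 = (-90, 100, +0.18).
Solve a·Δx + b·Δy = Δh: det = (-55)·100 − (-90)·85 = 2150.
∂h/∂x = [(+0.22)·100 − (+0.18)·85] / 2150 = +0.003116
∂h/∂y = [(-55)·(+0.18) − (-90)·(+0.22)] / 2150 = +0.004605
|∇h| = √(0.003116² + 0.004605²) = 0.00556
Seepage velocity v = K·i/n = 54.0 × 0.00556 / 0.32 = 0.9383 m/day.
t = 250 / 0.9383 = 266.4 days.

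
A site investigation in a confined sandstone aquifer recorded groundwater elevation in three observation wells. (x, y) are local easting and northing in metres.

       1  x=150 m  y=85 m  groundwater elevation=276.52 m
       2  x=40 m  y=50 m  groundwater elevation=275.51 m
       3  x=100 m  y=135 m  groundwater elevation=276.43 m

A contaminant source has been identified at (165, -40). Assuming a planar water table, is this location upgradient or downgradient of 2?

Taking 1 as reference: 2−1 = (-110, -35, -1.01); 3−1 = (-50, 50, -0.09).
Determinant of the coordinate differences = (-110)·50 − (-50)·(-35) = -7250.
∂h/∂x = [(-1.01)·50 − (-0.09)·(-35)] / -7250 = +0.007400
∂h/∂y = [(-110)·(-0.09) − (-50)·(-1.01)] / -7250 = +0.005600
Head at (165, -40) = 276.52 + (+0.007400)·(15) + (+0.005600)·(-125) = 275.93 m.
That is higher than the 275.51 m at 2, so the point is upgradient.

upgradient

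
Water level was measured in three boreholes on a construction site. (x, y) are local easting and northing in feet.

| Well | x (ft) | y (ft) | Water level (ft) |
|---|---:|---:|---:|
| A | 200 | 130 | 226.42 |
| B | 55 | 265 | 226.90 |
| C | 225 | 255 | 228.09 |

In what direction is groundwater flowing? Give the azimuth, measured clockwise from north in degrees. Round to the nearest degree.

Three-point gradient (reference A): Δ to B = (-145, 135, +0.48), Δ to C = (25, 125, +1.67).
∂h/∂x = +0.007695, ∂h/∂y = +0.01182 (det = -21500).
Flow direction (−∇h) has components (-0.007695 E, -0.01182 N).
Azimuth = atan2(E, N) = atan2(-0.007695, -0.01182) = 213.1° ≈ 213°.

213°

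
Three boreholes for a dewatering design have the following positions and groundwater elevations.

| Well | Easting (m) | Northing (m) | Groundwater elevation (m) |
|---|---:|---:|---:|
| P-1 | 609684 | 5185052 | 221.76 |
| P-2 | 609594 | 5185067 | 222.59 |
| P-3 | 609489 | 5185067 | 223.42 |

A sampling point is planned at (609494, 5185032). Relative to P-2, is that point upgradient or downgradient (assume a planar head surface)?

Taking P-1 as reference: P-2−P-1 = (-90, 15, +0.83); P-3−P-1 = (-195, 15, +1.66).
Solve a·Δx + b·Δy = Δh: det = (-90)·15 − (-195)·15 = 1575.
∂h/∂x = [(+0.83)·15 − (+1.66)·15] / 1575 = -0.007905
∂h/∂y = [(-90)·(+1.66) − (-195)·(+0.83)] / 1575 = +0.007905
Head at (609494, 5185032) = 221.76 + (-0.007905)·(-190) + (+0.007905)·(-20) = 223.10 m.
That is higher than the 222.59 m at P-2, so the point is upgradient.

upgradient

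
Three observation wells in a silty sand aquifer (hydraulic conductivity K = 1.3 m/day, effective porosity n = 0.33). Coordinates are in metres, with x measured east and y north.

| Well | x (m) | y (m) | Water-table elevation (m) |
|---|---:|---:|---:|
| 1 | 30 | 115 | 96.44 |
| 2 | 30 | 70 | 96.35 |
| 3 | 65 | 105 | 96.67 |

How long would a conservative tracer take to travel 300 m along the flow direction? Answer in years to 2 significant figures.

Differences from 1: to 2 (Δx, Δy, Δh) = (0, -45, -0.09); to 3 = (35, -10, +0.23).
Determinant of the coordinate differences = 0·(-10) − 35·(-45) = 1575.
∂h/∂x = [(-0.09)·(-10) − (+0.23)·(-45)] / 1575 = +0.007143
∂h/∂y = [0·(+0.23) − 35·(-0.09)] / 1575 = +0.002000
|∇h| = √(0.007143² + 0.002000²) = 0.007418
Seepage velocity v = K·i/n = 1.3 × 0.007418 / 0.33 = 0.02922 m/day.
t = 300 / 0.02922 = 1.027e+04 days = 28.1 years.

28 years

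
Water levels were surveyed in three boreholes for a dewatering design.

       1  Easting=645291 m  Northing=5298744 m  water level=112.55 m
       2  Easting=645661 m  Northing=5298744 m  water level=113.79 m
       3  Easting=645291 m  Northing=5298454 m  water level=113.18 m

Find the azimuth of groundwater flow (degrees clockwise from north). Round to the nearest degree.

∂h/∂x = (113.79 − 112.55) / (645661 − 645291) = +0.003351
∂h/∂y = (113.18 − 112.55) / (5298454 − 5298744) = -0.002172
Flow direction (−∇h) has components (-0.003351 E, +0.002172 N).
Azimuth = atan2(E, N) = atan2(-0.003351, +0.002172) = 303.0° ≈ 303°.

303°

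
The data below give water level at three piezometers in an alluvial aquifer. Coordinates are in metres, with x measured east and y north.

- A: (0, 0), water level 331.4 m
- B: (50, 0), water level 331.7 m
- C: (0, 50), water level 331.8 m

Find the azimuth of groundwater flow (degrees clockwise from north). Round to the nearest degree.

217°

∂h/∂x = (331.7 − 331.4) / (50 − 0) = +0.006000
∂h/∂y = (331.8 − 331.4) / (50 − 0) = +0.008000
Flow direction (−∇h) has components (-0.006000 E, -0.008000 N).
Azimuth = atan2(E, N) = atan2(-0.006000, -0.008000) = 216.9° ≈ 217°.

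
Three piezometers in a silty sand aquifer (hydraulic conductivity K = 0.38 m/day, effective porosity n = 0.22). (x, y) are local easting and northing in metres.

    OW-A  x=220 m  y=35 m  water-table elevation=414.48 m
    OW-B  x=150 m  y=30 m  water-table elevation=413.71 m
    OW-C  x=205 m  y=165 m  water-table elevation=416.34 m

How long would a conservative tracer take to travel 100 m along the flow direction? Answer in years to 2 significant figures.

With h = a·x + b·y + c and OW-A as origin, the differences give:
  (-70)·a + (-5)·b = -0.77
  (-15)·a + 130·b = +1.86
Eliminate b (×130 and ×(-5), subtract): -9175·a = -90.800 → a = ∂h/∂x = +0.009896
Back-substitute: b = ∂h/∂y = +0.01545.
|∇h| = √(0.009896² + 0.01545²) = 0.01835
Seepage velocity v = K·i/n = 0.38 × 0.01835 / 0.22 = 0.0317 m/day.
t = 100 / 0.0317 = 3155 days = 8.64 years.

8.6 years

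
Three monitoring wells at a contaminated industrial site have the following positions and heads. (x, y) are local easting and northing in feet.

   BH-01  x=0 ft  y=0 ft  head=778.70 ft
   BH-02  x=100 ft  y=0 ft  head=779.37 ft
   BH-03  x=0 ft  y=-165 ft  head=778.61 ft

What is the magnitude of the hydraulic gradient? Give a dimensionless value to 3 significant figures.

0.00672

∂h/∂x = (779.37 − 778.70) / (100 − 0) = +0.006700
∂h/∂y = (778.61 − 778.70) / (-165 − 0) = +0.0005455
|∇h| = √(0.006700² + 0.0005455²) = 0.006722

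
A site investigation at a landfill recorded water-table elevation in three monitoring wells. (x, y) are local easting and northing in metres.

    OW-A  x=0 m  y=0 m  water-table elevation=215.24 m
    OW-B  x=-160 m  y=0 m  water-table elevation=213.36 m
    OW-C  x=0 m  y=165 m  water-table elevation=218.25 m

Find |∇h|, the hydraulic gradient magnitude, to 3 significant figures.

∂h/∂x = (213.36 − 215.24) / (-160 − 0) = +0.01175
∂h/∂y = (218.25 − 215.24) / (165 − 0) = +0.01824
|∇h| = √(0.01175² + 0.01824²) = 0.0217

0.0217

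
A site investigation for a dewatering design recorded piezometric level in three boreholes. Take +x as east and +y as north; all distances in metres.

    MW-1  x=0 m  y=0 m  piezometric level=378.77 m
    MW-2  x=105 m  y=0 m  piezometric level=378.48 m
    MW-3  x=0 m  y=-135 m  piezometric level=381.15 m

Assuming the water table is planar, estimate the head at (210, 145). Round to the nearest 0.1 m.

∂h/∂x = (378.48 − 378.77) / (105 − 0) = -0.002762
∂h/∂y = (381.15 − 378.77) / (-135 − 0) = -0.01763
h(210, 145) = 378.77 + (-0.002762)·(210) + (-0.01763)·(145) = 378.77 -0.580 -2.556 = 375.634 m.

375.6 m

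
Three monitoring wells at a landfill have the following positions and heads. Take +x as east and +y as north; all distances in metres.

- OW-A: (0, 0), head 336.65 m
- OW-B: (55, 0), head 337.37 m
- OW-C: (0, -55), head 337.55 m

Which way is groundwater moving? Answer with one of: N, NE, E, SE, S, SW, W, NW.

NW

∂h/∂x = (337.37 − 336.65) / (55 − 0) = +0.01309
∂h/∂y = (337.55 − 336.65) / (-55 − 0) = -0.01636
Flow = −∇h = (-0.01309 east, +0.01636 north), which points northwest.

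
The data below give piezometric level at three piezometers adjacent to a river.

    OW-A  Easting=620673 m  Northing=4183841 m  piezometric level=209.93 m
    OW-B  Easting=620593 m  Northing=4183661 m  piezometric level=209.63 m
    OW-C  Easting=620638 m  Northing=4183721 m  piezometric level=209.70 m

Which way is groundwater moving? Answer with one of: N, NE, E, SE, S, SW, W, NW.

With h = a·x + b·y + c and OW-A as origin, the differences give:
  (-80)·a + (-180)·b = -0.30
  (-35)·a + (-120)·b = -0.23
Eliminate b (×(-120) and ×(-180), subtract): 3300·a = -5.400 → a = ∂h/∂x = -0.001636
Back-substitute: b = ∂h/∂y = +0.002394.
Flow = −∇h = (+0.001636 east, -0.002394 north), which points southeast.

SE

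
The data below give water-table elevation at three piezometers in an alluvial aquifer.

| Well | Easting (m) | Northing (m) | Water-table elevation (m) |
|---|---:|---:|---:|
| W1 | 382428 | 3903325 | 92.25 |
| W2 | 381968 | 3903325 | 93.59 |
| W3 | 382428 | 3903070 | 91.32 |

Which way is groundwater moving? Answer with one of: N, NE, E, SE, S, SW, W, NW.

SE

∂h/∂x = (93.59 − 92.25) / (381968 − 382428) = -0.002913
∂h/∂y = (91.32 − 92.25) / (3903070 − 3903325) = +0.003647
Flow = −∇h = (+0.002913 east, -0.003647 north), which points southeast.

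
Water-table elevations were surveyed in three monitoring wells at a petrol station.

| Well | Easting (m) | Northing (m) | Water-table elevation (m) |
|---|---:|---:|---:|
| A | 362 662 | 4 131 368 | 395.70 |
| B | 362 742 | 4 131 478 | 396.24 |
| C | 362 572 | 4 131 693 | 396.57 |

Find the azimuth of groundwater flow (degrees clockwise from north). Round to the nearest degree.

214°

With h = a·x + b·y + c and A as origin, the differences give:
  80·a + 110·b = +0.54
  (-90)·a + 325·b = +0.87
Eliminate b (×325 and ×110, subtract): 35900·a = 79.800 → a = ∂h/∂x = +0.002223
Back-substitute: b = ∂h/∂y = +0.003292.
Flow direction (−∇h) has components (-0.002223 E, -0.003292 N).
Azimuth = atan2(E, N) = atan2(-0.002223, -0.003292) = 214.0° ≈ 214°.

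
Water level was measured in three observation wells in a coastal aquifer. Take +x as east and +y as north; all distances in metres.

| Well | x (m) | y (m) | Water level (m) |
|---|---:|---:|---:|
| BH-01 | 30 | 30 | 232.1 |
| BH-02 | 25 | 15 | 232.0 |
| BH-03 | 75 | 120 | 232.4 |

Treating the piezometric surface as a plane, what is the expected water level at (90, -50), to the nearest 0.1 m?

229.8 m

With h = a·x + b·y + c and BH-01 as origin, the differences give:
  (-5)·a + (-15)·b = -0.1
  45·a + 90·b = +0.3
Eliminate b (×90 and ×(-15), subtract): 225·a = -4.50 → a = ∂h/∂x = -0.02000
Back-substitute: b = ∂h/∂y = +0.01333.
h(90, -50) = 232.1 + (-0.02000)·(60) + (+0.01333)·(-80) = 232.1 -1.200 -1.067 = 229.833 m.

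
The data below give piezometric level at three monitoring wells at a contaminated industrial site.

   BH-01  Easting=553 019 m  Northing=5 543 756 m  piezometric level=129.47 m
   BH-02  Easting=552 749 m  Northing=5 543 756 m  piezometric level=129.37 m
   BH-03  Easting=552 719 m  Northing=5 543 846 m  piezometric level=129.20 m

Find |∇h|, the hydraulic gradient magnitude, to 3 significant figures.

0.00180

Three-point gradient (reference BH-01): Δ to BH-02 = (-270, 0, -0.10), Δ to BH-03 = (-300, 90, -0.27).
∂h/∂x = +0.0003704, ∂h/∂y = -0.001765 (det = -24300).
|∇h| = √(0.0003704² + -0.001765²) = 0.001803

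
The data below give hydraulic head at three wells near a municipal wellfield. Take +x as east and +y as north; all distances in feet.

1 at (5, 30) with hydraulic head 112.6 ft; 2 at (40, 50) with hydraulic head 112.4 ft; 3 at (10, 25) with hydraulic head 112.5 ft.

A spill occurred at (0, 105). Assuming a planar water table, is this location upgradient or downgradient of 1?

upgradient

Differences from 1: to 2 (Δx, Δy, Δh) = (35, 20, -0.2); to 3 = (5, -5, -0.1).
Determinant of the coordinate differences = 35·(-5) − 5·20 = -275.
∂h/∂x = [(-0.2)·(-5) − (-0.1)·20] / -275 = -0.01091
∂h/∂y = [35·(-0.1) − 5·(-0.2)] / -275 = +0.009091
Head at (0, 105) = 112.6 + (-0.01091)·(-5) + (+0.009091)·(75) = 113.34 ft.
That is higher than the 112.6 ft at 1, so the point is upgradient.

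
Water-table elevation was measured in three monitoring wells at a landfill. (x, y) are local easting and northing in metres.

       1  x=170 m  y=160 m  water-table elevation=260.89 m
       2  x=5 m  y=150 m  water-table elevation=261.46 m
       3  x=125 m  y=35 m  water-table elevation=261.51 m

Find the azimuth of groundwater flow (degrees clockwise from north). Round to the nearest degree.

040°

Taking 1 as reference: 2−1 = (-165, -10, +0.57); 3−1 = (-45, -125, +0.62).
Determinant of the coordinate differences = (-165)·(-125) − (-45)·(-10) = 20175.
∂h/∂x = [(+0.57)·(-125) − (+0.62)·(-10)] / 20175 = -0.003224
∂h/∂y = [(-165)·(+0.62) − (-45)·(+0.57)] / 20175 = -0.003799
Flow direction (−∇h) has components (+0.003224 E, +0.003799 N).
Azimuth = atan2(E, N) = atan2(+0.003224, +0.003799) = 40.3° ≈ 040°.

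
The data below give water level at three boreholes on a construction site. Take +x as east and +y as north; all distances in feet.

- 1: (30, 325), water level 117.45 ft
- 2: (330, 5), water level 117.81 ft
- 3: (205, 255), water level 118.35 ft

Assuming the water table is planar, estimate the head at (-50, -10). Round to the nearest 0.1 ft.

Taking 1 as reference: 2−1 = (300, -320, +0.36); 3−1 = (175, -70, +0.90).
Determinant of the coordinate differences = 300·(-70) − 175·(-320) = 35000.
∂h/∂x = [(+0.36)·(-70) − (+0.90)·(-320)] / 35000 = +0.007509
∂h/∂y = [300·(+0.90) − 175·(+0.36)] / 35000 = +0.005914
h(-50, -10) = 117.45 + (+0.007509)·(-80) + (+0.005914)·(-335) = 117.45 -0.601 -1.981 = 114.868 ft.

114.9 ft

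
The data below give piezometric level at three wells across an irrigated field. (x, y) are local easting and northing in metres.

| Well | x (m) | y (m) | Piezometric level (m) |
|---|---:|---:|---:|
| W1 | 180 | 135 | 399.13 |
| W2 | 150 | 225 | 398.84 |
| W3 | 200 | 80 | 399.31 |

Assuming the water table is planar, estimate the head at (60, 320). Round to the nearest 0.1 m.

With h = a·x + b·y + c and W1 as origin, the differences give:
  (-30)·a + 90·b = -0.29
  20·a + (-55)·b = +0.18
Eliminate b (×(-55) and ×90, subtract): -150·a = -0.250 → a = ∂h/∂x = +0.001667
Back-substitute: b = ∂h/∂y = -0.002667.
h(60, 320) = 399.13 + (+0.001667)·(-120) + (-0.002667)·(185) = 399.13 -0.200 -0.493 = 398.437 m.

398.4 m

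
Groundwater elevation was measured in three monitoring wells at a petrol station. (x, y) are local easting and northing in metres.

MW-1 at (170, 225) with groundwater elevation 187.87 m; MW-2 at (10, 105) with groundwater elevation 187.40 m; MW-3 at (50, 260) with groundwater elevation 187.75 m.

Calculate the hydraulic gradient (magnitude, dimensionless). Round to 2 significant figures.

0.0024

Differences from MW-1: to MW-2 (Δx, Δy, Δh) = (-160, -120, -0.47); to MW-3 = (-120, 35, -0.12).
Determinant of the coordinate differences = (-160)·35 − (-120)·(-120) = -20000.
∂h/∂x = [(-0.47)·35 − (-0.12)·(-120)] / -20000 = +0.001543
∂h/∂y = [(-160)·(-0.12) − (-120)·(-0.47)] / -20000 = +0.001860
|∇h| = √(0.001543² + 0.001860²) = 0.002417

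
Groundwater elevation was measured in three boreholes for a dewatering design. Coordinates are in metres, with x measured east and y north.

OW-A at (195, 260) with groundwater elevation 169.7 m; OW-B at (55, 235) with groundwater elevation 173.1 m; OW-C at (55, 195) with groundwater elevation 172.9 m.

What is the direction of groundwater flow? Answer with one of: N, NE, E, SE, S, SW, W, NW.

E

Differences from OW-A: to OW-B (Δx, Δy, Δh) = (-140, -25, +3.4); to OW-C = (-140, -65, +3.2).
Determinant of the coordinate differences = (-140)·(-65) − (-140)·(-25) = 5600.
∂h/∂x = [(+3.4)·(-65) − (+3.2)·(-25)] / 5600 = -0.02518
∂h/∂y = [(-140)·(+3.2) − (-140)·(+3.4)] / 5600 = +0.005000
Flow = −∇h = (+0.02518 east, -0.005000 north), which points east.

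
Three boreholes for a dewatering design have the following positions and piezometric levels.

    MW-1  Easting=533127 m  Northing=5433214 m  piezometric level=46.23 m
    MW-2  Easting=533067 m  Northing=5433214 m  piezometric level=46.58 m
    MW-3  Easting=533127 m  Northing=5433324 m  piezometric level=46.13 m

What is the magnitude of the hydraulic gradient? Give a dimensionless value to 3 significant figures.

∂h/∂x = (46.58 − 46.23) / (533067 − 533127) = -0.005833
∂h/∂y = (46.13 − 46.23) / (5433324 − 5433214) = -0.0009091
|∇h| = √(-0.005833² + -0.0009091²) = 0.005903

0.00590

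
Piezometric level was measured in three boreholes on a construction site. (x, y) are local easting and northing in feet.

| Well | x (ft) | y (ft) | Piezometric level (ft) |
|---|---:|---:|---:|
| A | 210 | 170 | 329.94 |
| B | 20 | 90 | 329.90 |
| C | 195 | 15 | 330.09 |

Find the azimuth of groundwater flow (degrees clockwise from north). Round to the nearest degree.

Differences from A: to B (Δx, Δy, Δh) = (-190, -80, -0.04); to C = (-15, -155, +0.15).
Solve a·Δx + b·Δy = Δh: det = (-190)·(-155) − (-15)·(-80) = 28250.
∂h/∂x = [(-0.04)·(-155) − (+0.15)·(-80)] / 28250 = +0.0006442
∂h/∂y = [(-190)·(+0.15) − (-15)·(-0.04)] / 28250 = -0.001030
Flow direction (−∇h) has components (-0.0006442 E, +0.001030 N).
Azimuth = atan2(E, N) = atan2(-0.0006442, +0.001030) = 328.0° ≈ 328°.

328°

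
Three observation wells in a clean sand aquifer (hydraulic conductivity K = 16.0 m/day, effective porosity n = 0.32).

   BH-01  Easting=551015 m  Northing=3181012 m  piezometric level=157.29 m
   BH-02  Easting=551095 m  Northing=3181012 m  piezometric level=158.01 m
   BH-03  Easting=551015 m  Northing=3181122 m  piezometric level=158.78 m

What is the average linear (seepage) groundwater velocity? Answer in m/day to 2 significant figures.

∂h/∂x = (158.01 − 157.29) / (551095 − 551015) = +0.009000
∂h/∂y = (158.78 − 157.29) / (3181122 − 3181012) = +0.01355
|∇h| = √(0.009000² + 0.01355²) = 0.01627
Seepage velocity v = K·i/n = 16.0 × 0.01627 / 0.32 = 0.8135 m/day.

0.81 m/day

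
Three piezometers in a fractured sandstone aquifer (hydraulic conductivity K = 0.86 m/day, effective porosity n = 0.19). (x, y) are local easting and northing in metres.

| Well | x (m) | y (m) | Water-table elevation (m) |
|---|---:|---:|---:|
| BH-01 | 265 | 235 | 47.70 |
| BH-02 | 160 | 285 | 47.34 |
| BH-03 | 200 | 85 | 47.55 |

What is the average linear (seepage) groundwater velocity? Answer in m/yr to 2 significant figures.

5.4 m/yr

Three-point gradient (reference BH-01): Δ to BH-02 = (-105, 50, -0.36), Δ to BH-03 = (-65, -150, -0.15).
∂h/∂x = +0.003237, ∂h/∂y = -0.0004026 (det = 19000).
|∇h| = √(0.003237² + -0.0004026²) = 0.003262
Seepage velocity v = K·i/n = 0.86 × 0.003262 / 0.19 = 0.01476 m/day = 5.391 m/yr.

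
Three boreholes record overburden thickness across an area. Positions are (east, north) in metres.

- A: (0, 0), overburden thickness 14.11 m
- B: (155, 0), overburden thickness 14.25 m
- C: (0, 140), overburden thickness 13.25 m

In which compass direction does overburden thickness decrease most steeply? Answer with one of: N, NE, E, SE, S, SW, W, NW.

N

∂d/∂x = (14.25 − 14.11) / (155 − 0) = +0.0009032
∂d/∂y = (13.25 − 14.11) / (140 − 0) = -0.006143
Steepest decrease is along −∇f = (-0.0009032 E, +0.006143 N) → north.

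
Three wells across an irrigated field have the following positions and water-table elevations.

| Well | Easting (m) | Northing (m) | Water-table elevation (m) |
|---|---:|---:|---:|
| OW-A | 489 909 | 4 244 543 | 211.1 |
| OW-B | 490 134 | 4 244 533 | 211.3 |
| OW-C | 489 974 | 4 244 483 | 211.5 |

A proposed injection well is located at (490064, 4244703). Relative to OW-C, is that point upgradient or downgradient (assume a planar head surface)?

With h = a·x + b·y + c and OW-A as origin, the differences give:
  225·a + (-10)·b = +0.2
  65·a + (-60)·b = +0.4
Eliminate b (×(-60) and ×(-10), subtract): -12850·a = -8.00 → a = ∂h/∂x = +0.0006226
Back-substitute: b = ∂h/∂y = -0.005992.
Head at (490064, 4244703) = 211.1 + (+0.0006226)·(155) + (-0.005992)·(160) = 210.24 m.
That is lower than the 211.5 m at OW-C, so the point is downgradient.

downgradient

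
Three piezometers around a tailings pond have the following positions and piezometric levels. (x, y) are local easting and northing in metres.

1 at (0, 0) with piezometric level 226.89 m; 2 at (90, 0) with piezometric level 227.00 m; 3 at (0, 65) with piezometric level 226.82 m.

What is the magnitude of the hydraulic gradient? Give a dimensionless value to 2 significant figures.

0.0016

∂h/∂x = (227.00 − 226.89) / (90 − 0) = +0.001222
∂h/∂y = (226.82 − 226.89) / (65 − 0) = -0.001077
|∇h| = √(0.001222² + -0.001077²) = 0.001629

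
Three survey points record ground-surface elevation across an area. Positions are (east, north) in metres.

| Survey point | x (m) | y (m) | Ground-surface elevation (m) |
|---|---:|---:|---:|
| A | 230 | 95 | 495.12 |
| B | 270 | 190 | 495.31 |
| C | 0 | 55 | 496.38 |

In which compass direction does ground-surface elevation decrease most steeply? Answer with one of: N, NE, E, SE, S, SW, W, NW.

Taking A as reference: B−A = (40, 95, +0.19); C−A = (-230, -40, +1.26).
Solve a·Δx + b·Δy = Δz: det = 40·(-40) − (-230)·95 = 20250.
∂z/∂x = [(+0.19)·(-40) − (+1.26)·95] / 20250 = -0.006286
∂z/∂y = [40·(+1.26) − (-230)·(+0.19)] / 20250 = +0.004647
Steepest decrease is along −∇f = (+0.006286 E, -0.004647 N) → southeast.

SE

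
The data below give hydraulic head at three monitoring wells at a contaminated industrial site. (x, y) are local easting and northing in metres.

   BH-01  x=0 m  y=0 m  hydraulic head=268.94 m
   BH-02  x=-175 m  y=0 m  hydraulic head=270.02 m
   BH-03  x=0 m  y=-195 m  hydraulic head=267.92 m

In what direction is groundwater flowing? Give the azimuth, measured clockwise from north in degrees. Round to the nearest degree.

∂h/∂x = (270.02 − 268.94) / (-175 − 0) = -0.006171
∂h/∂y = (267.92 − 268.94) / (-195 − 0) = +0.005231
Flow direction (−∇h) has components (+0.006171 E, -0.005231 N).
Azimuth = atan2(E, N) = atan2(+0.006171, -0.005231) = 130.3° ≈ 130°.

130°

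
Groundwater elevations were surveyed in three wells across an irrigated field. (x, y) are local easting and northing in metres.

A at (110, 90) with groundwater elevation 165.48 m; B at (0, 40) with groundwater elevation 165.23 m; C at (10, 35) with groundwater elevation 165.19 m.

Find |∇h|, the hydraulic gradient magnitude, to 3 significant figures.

With h = a·x + b·y + c and A as origin, the differences give:
  (-110)·a + (-50)·b = -0.25
  (-100)·a + (-55)·b = -0.29
Eliminate b (×(-55) and ×(-50), subtract): 1050·a = -0.750 → a = ∂h/∂x = -0.0007143
Back-substitute: b = ∂h/∂y = +0.006571.
|∇h| = √(-0.0007143² + 0.006571²) = 0.00661

0.00661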